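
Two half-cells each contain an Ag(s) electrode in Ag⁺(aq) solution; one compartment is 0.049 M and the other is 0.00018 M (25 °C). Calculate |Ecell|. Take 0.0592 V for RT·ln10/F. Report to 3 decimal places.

For a concentration cell E°cell = 0, since both electrodes use the same couple.
The compartment with the higher Ag⁺(aq) concentration (0.049 M) acts as the cathode; ions are reduced there and produced at the dilute (0.00018 M) anode.
With n = 1, Ecell = −(0.0592/1)·log([dilute]/[conc]) = −(0.0592/1)·log(0.00018/0.049) = +0.144 V.

0.144 V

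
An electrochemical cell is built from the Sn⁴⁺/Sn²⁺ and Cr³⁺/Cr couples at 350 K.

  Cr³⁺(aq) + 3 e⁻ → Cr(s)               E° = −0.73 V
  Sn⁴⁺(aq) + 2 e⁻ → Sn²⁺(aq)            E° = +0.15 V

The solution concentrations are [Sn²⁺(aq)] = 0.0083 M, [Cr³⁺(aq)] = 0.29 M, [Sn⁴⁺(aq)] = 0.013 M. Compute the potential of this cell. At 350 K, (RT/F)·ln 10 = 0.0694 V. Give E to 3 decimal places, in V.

+0.899 V

Sn⁴⁺/Sn²⁺ is reduced (cathode, E° = +0.15 V) and Cr³⁺/Cr is oxidized (anode).
The standard potential is +0.15 − (−0.73) = +0.88 V and the balanced reaction transfers n = 6 electrons.
The balanced reaction is 3 Sn⁴⁺(aq) + 2 Cr(s) → 3 Sn²⁺(aq) + 2 Cr³⁺(aq), so Q = ([Sn²⁺(aq)]^3·[Cr³⁺(aq)]^2) / [Sn⁴⁺(aq)]^3 = 0.0219 and log Q = −1.660.
Applying E = E° − (RT ln10/nF)·log Q gives +0.88 − (0.0694/6)(−1.660) = +0.899 V.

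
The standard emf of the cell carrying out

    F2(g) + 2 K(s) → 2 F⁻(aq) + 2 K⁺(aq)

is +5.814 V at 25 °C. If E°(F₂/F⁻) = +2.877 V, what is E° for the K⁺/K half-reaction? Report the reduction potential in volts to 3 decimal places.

−2.937 V

In the reaction as written the F₂/F⁻ couple is reduced (cathode) and K⁺/K is oxidized (anode), so E°cell = E°(F₂/F⁻) − E°(K⁺/K).
E°(K⁺/K) = E°(cathode) − E°cell = +2.877 − (+5.814) = −2.937 V.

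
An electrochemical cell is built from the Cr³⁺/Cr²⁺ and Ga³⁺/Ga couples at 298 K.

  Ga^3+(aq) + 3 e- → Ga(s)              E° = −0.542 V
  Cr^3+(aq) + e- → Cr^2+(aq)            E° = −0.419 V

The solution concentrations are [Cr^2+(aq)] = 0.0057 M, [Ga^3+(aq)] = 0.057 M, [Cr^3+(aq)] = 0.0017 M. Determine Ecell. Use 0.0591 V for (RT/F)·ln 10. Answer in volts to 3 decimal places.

+0.116 V

Since E°(Cr³⁺/Cr²⁺) > E°(Ga³⁺/Ga), Cr³⁺/Cr²⁺ serves as the cathode.
The standard potential is −0.419 − (−0.542) = +0.123 V and the balanced reaction transfers n = 3 electrons.
The balanced reaction is 3 Cr^3+(aq) + Ga(s) → 3 Cr^2+(aq) + Ga^3+(aq), so Q = ([Cr^2+(aq)]^3·[Ga^3+(aq)]) / [Cr^3+(aq)]^3 = 2.15 and log Q = 0.332.
Applying E = E° − (RT ln10/nF)·log Q gives +0.123 − (0.0591/3)(0.332) = +0.116 V.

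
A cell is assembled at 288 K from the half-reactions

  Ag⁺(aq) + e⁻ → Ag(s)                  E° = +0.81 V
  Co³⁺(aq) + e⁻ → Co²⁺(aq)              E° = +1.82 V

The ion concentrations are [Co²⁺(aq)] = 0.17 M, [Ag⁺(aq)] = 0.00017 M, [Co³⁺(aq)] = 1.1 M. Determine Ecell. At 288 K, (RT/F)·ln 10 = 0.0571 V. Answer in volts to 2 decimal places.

The Co³⁺/Co²⁺ couple has the more positive E°, so it is the cathode; Ag⁺/Ag is the anode.
The standard potential is +1.82 − (+0.81) = +1.01 V and the balanced reaction transfers n = 1 electron.
The balanced reaction is Co³⁺(aq) + Ag(s) → Co²⁺(aq) + Ag⁺(aq), so Q = ([Co²⁺(aq)]·[Ag⁺(aq)]) / [Co³⁺(aq)] = 2.63×10^−5 and log Q = −4.580.
Applying E = E° − (RT ln10/nF)·log Q gives +1.01 − (0.0571/1)(−4.580) = +1.27 V.

+1.27 V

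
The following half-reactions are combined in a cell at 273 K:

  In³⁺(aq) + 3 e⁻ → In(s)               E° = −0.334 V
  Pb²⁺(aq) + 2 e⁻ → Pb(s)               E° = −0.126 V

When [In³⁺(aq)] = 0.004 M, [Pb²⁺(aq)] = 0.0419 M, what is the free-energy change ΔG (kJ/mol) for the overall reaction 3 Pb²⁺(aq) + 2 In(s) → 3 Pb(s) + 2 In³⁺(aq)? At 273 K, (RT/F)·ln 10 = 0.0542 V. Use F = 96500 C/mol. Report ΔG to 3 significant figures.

The standard cell potential is −0.126 − (−0.334) = +0.208 V, with n = 6 electrons in the balanced equation.
Q = [In³⁺(aq)]^2 / [Pb²⁺(aq)]^3 = 0.218, so log Q = −0.663 and E = +0.208 − (0.0542/6)(−0.663) = +0.2140 V.
Then ΔG = −nFE = −6 × 96500 × +0.2140 J/mol = −124 kJ/mol.

−124 kJ/mol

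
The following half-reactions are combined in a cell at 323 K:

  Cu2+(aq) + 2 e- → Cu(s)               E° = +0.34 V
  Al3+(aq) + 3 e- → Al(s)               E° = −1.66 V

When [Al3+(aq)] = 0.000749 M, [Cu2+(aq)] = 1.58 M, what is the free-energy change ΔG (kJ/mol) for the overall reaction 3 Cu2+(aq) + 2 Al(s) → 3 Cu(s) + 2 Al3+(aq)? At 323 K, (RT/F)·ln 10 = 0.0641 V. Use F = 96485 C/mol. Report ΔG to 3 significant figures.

E°cell = +0.34 − (−1.66) = +2.00 V; the balanced reaction transfers n = 6 electrons.
Q = [Al3+(aq)]^2 / [Cu2+(aq)]^3 = 1.42×10^−7, so log Q = −6.847 and E = +2.00 − (0.0641/6)(−6.847) = +2.0731 V.
Then ΔG = −nFE = −6 × 96485 × +2.0731 J/mol = −1200 kJ/mol.

−1200 kJ/mol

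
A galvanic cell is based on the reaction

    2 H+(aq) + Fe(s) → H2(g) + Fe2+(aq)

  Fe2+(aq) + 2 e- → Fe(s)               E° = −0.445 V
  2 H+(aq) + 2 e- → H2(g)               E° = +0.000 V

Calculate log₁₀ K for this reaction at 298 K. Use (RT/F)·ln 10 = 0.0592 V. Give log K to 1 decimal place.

log K = 15.0

The 2H⁺/H₂ couple is reduced (cathode); E°cell = +0.000 − (−0.445) = +0.445 V with n = 2.
At equilibrium E = 0, so log K = nE°cell / 0.0592 = (2)(+0.445) / 0.0592 = 15.0.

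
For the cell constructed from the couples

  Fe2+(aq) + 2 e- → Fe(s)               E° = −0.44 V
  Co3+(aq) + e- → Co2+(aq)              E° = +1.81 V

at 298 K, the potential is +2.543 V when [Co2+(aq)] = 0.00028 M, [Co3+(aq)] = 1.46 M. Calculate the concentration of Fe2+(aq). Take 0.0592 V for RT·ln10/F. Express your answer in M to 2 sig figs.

0.0034 M

With Co³⁺/Co²⁺ at the cathode and Fe²⁺/Fe at the anode, E°cell = +1.81 − (−0.44) = +2.25 V (n = 2).
Rearranging E = E° − (0.0592/n)·log Q gives log Q = 2(+2.25 − (+2.543))/0.0592 = −9.899.
Balancing electrons gives 2 Co3+(aq) + Fe(s) → 2 Co2+(aq) + Fe2+(aq); thus Q = ([Co2+(aq)]^2·[Fe2+(aq)]) / [Co3+(aq)]^2.
Solving for the unknown gives log [Fe2+(aq)] = −2.465, so [Fe2+(aq)] ≈ 0.0034 M.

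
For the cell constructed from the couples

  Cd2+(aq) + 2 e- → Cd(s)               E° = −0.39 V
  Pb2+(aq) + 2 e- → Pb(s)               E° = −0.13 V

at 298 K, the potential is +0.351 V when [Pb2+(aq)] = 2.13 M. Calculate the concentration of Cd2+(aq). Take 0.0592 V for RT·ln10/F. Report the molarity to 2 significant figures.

Pb²⁺/Pb is the cathode (higher E°); E°cell = −0.13 − (−0.39) = +0.26 V with n = 2.
Rearranging E = E° − (0.0592/n)·log Q gives log Q = 2(+0.26 − (+0.351))/0.0592 = −3.074.
The balanced reaction is Pb2+(aq) + Cd(s) → Pb(s) + Cd2+(aq), so Q = [Cd2+(aq)] / [Pb2+(aq)].
Solving for the unknown gives log [Cd2+(aq)] = −2.746, so [Cd2+(aq)] ≈ 0.0018 M.

0.0018 M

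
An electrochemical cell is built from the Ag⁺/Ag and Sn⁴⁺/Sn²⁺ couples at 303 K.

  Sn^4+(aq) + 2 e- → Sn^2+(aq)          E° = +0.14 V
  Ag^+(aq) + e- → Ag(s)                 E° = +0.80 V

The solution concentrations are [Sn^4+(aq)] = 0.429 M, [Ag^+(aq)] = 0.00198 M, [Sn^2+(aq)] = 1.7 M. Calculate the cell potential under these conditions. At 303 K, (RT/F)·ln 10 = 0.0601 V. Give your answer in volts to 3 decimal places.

+0.515 V

The Ag⁺/Ag couple has the more positive E°, so it is the cathode; Sn⁴⁺/Sn²⁺ is the anode.
E°cell = E°cat − E°an = +0.80 − (+0.14) = +0.66 V; n = 2.
For the overall reaction 2 Ag^+(aq) + Sn^2+(aq) → 2 Ag(s) + Sn^4+(aq), Q = [Sn^4+(aq)] / ([Ag^+(aq)]^2·[Sn^2+(aq)]) = 6.44×10^4, giving log Q = 4.809.
By the Nernst equation, E = +0.66 − (0.0601/2)·(4.809) = +0.515 V.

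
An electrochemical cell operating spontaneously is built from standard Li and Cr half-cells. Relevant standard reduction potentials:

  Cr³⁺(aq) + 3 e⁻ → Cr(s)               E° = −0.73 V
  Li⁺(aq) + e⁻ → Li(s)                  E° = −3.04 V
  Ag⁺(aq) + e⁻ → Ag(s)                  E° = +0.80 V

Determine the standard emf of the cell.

+2.31 V

The Cr³⁺/Cr couple has the higher E°, so Cr ion is reduced (cathode) and Li is oxidized (anode).
E°cell = E°(cathode) − E°(anode) = −0.73 − (−3.04) = +2.31 V.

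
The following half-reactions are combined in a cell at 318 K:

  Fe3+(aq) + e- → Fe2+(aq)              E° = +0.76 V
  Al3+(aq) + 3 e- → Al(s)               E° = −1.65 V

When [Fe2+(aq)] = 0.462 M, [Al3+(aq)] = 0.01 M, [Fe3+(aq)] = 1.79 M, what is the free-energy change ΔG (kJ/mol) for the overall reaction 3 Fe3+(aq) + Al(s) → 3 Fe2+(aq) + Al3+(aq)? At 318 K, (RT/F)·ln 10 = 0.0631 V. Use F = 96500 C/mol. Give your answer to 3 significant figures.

E°cell = +0.76 − (−1.65) = +2.41 V; the balanced reaction transfers n = 3 electrons.
Q = ([Fe2+(aq)]^3·[Al3+(aq)]) / [Fe3+(aq)]^3 = 0.000172, so log Q = −3.765 and E = +2.41 − (0.0631/3)(−3.765) = +2.4892 V.
Finally ΔG = −nFE = −(3)(96500 C/mol)(+2.4892 V) = −721 kJ/mol.

−721 kJ/mol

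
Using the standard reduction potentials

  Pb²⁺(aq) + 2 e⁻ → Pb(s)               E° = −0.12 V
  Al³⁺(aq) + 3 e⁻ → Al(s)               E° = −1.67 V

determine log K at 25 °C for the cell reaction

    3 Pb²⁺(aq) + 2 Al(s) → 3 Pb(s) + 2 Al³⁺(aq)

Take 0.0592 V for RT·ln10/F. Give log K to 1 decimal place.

The Pb²⁺/Pb couple is reduced (cathode); E°cell = −0.12 − (−1.67) = +1.55 V with n = 6.
At equilibrium E = 0, so log K = nE°cell / 0.0592 = (6)(+1.55) / 0.0592 = 157.1.

log K = 157.1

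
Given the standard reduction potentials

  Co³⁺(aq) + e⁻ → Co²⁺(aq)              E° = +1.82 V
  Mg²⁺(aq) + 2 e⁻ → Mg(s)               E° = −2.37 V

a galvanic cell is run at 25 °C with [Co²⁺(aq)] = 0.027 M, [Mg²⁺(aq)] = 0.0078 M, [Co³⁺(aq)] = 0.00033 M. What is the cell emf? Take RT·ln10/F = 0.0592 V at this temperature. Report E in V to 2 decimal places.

+4.14 V

The Co³⁺/Co²⁺ couple has the more positive E°, so it is the cathode; Mg²⁺/Mg is the anode.
E°cell = +1.82 − (−2.37) = +4.19 V, with n = 2 electrons transferred.
The balanced reaction is 2 Co³⁺(aq) + Mg(s) → 2 Co²⁺(aq) + Mg²⁺(aq), so Q = ([Co²⁺(aq)]^2·[Mg²⁺(aq)]) / [Co³⁺(aq)]^2 = 52.2 and log Q = 1.718.
By the Nernst equation, E = +4.19 − (0.0592/2)·(1.718) = +4.14 V.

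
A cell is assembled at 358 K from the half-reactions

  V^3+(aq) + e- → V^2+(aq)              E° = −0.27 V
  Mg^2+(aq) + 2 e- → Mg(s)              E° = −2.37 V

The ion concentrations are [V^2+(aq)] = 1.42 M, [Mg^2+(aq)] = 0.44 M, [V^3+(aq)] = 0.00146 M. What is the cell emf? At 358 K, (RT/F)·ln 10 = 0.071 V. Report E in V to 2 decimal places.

The V³⁺/V²⁺ couple has the more positive E°, so it is the cathode; Mg²⁺/Mg is the anode.
E°cell = −0.27 − (−2.37) = +2.10 V, with n = 2 electrons transferred.
Balancing gives 2 V^3+(aq) + Mg(s) → 2 V^2+(aq) + Mg^2+(aq); hence Q = ([V^2+(aq)]^2·[Mg^2+(aq)]) / [V^3+(aq)]^2 = 4.16×10^5 (log Q = 5.619).
Applying E = E° − (RT ln10/nF)·log Q gives +2.10 − (0.071/2)(5.619) = +1.90 V.

+1.90 V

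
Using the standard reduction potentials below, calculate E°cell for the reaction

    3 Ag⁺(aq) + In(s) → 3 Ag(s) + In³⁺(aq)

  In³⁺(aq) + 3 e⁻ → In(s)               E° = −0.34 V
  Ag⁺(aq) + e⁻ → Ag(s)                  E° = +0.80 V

+1.14 V

In the reaction as written, Ag⁺(aq) is reduced (cathode) and In³⁺(aq) is produced by oxidation at the anode.
E°cell = E°(cathode) − E°(anode) = +0.80 − (−0.34) = +1.14 V.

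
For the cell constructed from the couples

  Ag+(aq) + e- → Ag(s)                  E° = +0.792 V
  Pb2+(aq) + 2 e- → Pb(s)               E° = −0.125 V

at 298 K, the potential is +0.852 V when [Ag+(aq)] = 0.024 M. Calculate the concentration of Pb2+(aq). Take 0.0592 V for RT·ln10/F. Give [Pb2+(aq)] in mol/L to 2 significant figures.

With Ag⁺/Ag at the cathode and Pb²⁺/Pb at the anode, E°cell = +0.792 − (−0.125) = +0.917 V (n = 2).
Since E = E° − (0.0592/n)·log Q, log Q = n(E° − E)/0.0592 = 2.196.
Balancing electrons gives 2 Ag+(aq) + Pb(s) → 2 Ag(s) + Pb2+(aq); thus Q = [Pb2+(aq)] / [Ag+(aq)]^2.
Isolating [Pb2+(aq)] in Q = 10^{2.196} yields log [Pb2+(aq)] = −1.044, i.e. 0.090 M.

0.090 M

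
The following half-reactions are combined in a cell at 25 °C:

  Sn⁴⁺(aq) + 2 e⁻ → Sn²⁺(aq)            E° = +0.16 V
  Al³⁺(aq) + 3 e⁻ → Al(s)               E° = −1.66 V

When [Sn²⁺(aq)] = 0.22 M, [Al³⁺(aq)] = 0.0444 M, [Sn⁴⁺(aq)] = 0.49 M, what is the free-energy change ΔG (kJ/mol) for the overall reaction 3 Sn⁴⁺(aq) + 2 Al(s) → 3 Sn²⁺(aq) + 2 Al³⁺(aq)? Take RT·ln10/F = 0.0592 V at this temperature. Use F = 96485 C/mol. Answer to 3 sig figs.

−1080 kJ/mol

E°cell = +0.16 − (−1.66) = +1.82 V; the balanced reaction transfers n = 6 electrons.
Q = ([Sn²⁺(aq)]^3·[Al³⁺(aq)]^2) / [Sn⁴⁺(aq)]^3 = 0.000178, so log Q = −3.749 and E = +1.82 − (0.0592/6)(−3.749) = +1.8570 V.
Then ΔG = −nFE = −6 × 96485 × +1.8570 J/mol = −1080 kJ/mol.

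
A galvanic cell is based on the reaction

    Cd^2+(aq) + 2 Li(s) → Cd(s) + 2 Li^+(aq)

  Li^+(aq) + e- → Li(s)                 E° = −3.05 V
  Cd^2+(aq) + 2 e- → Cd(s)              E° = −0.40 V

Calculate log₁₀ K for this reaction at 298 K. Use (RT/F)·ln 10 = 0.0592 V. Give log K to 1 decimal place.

The Cd²⁺/Cd couple is reduced (cathode); E°cell = −0.40 − (−3.05) = +2.65 V with n = 2.
At equilibrium E = 0, so log K = nE°cell / 0.0592 = (2)(+2.65) / 0.0592 = 89.5.

log K = 89.5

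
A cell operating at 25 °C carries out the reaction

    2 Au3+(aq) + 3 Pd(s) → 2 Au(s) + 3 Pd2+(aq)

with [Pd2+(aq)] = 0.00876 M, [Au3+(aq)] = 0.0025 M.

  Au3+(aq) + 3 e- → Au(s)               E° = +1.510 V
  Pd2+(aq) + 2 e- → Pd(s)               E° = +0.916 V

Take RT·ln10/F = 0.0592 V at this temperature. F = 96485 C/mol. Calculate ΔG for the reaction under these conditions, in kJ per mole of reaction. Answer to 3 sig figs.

−349 kJ/mol

E°cell = +1.510 − (+0.916) = +0.594 V; the balanced reaction transfers n = 6 electrons.
Q = [Pd2+(aq)]^3 / [Au3+(aq)]^2 = 0.108, so log Q = −0.968 and E = +0.594 − (0.0592/6)(−0.968) = +0.6036 V.
Then ΔG = −nFE = −6 × 96485 × +0.6036 J/mol = −349 kJ/mol.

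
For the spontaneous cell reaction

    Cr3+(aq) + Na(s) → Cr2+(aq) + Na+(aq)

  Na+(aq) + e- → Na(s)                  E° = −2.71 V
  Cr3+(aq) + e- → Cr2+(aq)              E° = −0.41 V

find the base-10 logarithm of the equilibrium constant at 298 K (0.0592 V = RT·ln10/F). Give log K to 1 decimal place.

log K = 38.9

The Cr³⁺/Cr²⁺ couple is reduced (cathode); E°cell = −0.41 − (−2.71) = +2.30 V with n = 1.
At equilibrium E = 0, so log K = nE°cell / 0.0592 = (1)(+2.30) / 0.0592 = 38.9.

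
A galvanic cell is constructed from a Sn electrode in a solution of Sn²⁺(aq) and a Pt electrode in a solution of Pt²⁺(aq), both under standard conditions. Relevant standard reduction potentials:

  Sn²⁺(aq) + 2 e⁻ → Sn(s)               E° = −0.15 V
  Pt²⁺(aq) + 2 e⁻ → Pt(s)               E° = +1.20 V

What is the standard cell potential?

The Pt²⁺/Pt couple has the higher E°, so Pt ion is reduced (cathode) and Sn is oxidized (anode).
E°cell = E°(cathode) − E°(anode) = +1.20 − (−0.15) = +1.35 V.

+1.35 V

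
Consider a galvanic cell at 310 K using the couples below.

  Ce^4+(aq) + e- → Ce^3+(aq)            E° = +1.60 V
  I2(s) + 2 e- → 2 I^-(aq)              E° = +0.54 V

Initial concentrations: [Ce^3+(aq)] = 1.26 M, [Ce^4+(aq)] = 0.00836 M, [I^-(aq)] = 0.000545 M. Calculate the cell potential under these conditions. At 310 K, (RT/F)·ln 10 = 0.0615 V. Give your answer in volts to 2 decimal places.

Since E°(Ce⁴⁺/Ce³⁺) > E°(I₂/I⁻), Ce⁴⁺/Ce³⁺ serves as the cathode.
The standard potential is +1.60 − (+0.54) = +1.06 V and the balanced reaction transfers n = 2 electrons.
For the overall reaction 2 Ce^4+(aq) + 2 I^-(aq) → 2 Ce^3+(aq) + I2(s), Q = [Ce^3+(aq)]^2 / ([Ce^4+(aq)]^2·[I^-(aq)]^2) = 7.65×10^10, giving log Q = 10.884.
E = E° − (0.0615/n)·log Q = +1.06 − (0.0615/2)(10.884) = +0.73 V.

+0.73 V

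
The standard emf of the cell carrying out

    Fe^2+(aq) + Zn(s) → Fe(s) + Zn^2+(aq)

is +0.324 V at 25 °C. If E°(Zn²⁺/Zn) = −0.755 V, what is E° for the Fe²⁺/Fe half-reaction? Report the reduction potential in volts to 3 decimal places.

−0.431 V

In the reaction as written the Fe²⁺/Fe couple is reduced (cathode) and Zn²⁺/Zn is oxidized (anode), so E°cell = E°(Fe²⁺/Fe) − E°(Zn²⁺/Zn).
E°(Fe²⁺/Fe) = E°cell + E°(anode) = +0.324 + (−0.755) = −0.431 V.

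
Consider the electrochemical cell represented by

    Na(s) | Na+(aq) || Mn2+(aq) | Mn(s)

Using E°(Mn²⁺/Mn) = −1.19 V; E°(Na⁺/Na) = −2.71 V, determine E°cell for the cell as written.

+1.52 V

By convention the left-hand electrode in cell notation is the anode (oxidation) and the right-hand electrode is the cathode (reduction).
E°cell = E°(right) − E°(left) = −1.19 − (−2.71) = +1.52 V.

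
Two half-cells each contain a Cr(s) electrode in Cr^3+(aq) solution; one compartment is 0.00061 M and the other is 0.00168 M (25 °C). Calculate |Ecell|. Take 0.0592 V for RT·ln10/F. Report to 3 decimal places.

0.009 V

For a concentration cell E°cell = 0, since both electrodes use the same couple.
The compartment with the higher Cr^3+(aq) concentration (0.00168 M) acts as the cathode; ions are reduced there and produced at the dilute (0.00061 M) anode.
With n = 3, Ecell = −(0.0592/3)·log([dilute]/[conc]) = −(0.0592/3)·log(0.00061/0.00168) = +0.009 V.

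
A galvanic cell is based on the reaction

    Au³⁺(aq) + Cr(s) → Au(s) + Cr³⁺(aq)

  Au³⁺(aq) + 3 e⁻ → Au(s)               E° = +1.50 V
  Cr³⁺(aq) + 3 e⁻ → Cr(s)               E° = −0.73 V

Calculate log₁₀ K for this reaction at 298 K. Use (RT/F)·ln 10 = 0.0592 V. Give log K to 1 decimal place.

The Au³⁺/Au couple is reduced (cathode); E°cell = +1.50 − (−0.73) = +2.23 V with n = 3.
At equilibrium E = 0, so log K = nE°cell / 0.0592 = (3)(+2.23) / 0.0592 = 113.0.

log K = 113.0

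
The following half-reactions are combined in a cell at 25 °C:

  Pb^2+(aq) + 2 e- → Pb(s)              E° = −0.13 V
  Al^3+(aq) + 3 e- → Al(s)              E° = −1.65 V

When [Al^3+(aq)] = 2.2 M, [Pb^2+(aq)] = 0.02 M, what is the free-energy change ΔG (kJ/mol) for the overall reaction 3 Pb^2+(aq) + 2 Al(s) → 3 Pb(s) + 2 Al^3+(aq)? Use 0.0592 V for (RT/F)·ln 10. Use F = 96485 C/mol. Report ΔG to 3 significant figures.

−847 kJ/mol

The standard cell potential is −0.13 − (−1.65) = +1.52 V, with n = 6 electrons in the balanced equation.
Q = [Al^3+(aq)]^2 / [Pb^2+(aq)]^3 = 6.05×10^5, so log Q = 5.782 and E = +1.52 − (0.0592/6)(5.782) = +1.4630 V.
Finally ΔG = −nFE = −(6)(96485 C/mol)(+1.4630 V) = −847 kJ/mol.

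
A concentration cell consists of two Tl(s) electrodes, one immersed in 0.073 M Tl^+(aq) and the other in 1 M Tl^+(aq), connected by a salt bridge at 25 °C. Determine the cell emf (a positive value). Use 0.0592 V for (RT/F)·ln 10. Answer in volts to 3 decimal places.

For a concentration cell E°cell = 0, since both electrodes use the same couple.
The compartment with the higher Tl^+(aq) concentration (1 M) acts as the cathode; ions are reduced there and produced at the dilute (0.073 M) anode.
With n = 1, Ecell = −(0.0592/1)·log([dilute]/[conc]) = −(0.0592/1)·log(0.073/1) = +0.067 V.

0.067 V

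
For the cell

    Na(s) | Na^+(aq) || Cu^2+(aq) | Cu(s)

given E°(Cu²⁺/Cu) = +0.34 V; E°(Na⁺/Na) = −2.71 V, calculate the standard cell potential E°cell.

By convention the left-hand electrode in cell notation is the anode (oxidation) and the right-hand electrode is the cathode (reduction).
E°cell = E°(right) − E°(left) = +0.34 − (−2.71) = +3.05 V.

+3.05 V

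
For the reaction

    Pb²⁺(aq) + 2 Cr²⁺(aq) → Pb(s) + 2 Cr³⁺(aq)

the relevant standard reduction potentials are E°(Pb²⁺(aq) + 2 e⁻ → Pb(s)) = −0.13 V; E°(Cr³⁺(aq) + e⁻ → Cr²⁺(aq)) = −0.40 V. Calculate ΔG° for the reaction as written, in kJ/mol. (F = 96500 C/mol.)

−52.1 kJ/mol

In the reaction as written Pb²⁺(aq) is reduced, so the Pb²⁺/Pb couple is the cathode and Cr³⁺/Cr²⁺ is the anode.
E°cell = −0.13 − (−0.40) = +0.27 V; balancing electrons gives n = 2.
ΔG° = −nFE°cell = −(2)(96500)(+0.27) J/mol = −52.1 kJ/mol.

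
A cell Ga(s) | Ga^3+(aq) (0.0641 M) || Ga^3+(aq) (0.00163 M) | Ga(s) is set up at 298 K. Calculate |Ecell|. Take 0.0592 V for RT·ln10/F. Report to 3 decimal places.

0.031 V

For a concentration cell E°cell = 0, since both electrodes use the same couple.
The compartment with the higher Ga^3+(aq) concentration (0.0641 M) acts as the cathode; ions are reduced there and produced at the dilute (0.00163 M) anode.
With n = 3, Ecell = −(0.0592/3)·log([dilute]/[conc]) = −(0.0592/3)·log(0.00163/0.0641) = +0.031 V.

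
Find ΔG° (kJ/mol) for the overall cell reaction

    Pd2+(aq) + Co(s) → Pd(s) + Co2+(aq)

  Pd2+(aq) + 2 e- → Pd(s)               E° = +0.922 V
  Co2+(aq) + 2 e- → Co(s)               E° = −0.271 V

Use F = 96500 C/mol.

−230 kJ/mol

In the reaction as written Pd2+(aq) is reduced, so the Pd²⁺/Pd couple is the cathode and Co²⁺/Co is the anode.
E°cell = +0.922 − (−0.271) = +1.193 V; balancing electrons gives n = 2.
ΔG° = −nFE°cell = −(2)(96500)(+1.193) J/mol = −230 kJ/mol.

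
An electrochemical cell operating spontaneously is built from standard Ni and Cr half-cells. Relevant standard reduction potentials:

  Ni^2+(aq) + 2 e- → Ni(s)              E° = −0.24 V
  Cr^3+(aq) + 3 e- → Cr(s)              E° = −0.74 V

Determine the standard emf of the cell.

+0.50 V

Of the two couples in this cell, the one with the more positive reduction potential is reduced at the cathode: here that is Ni²⁺/Ni (−0.24 V); Cr³⁺/Cr (−0.74 V) is the anode.
E°cell = E°(cathode) − E°(anode) = −0.24 − (−0.74) = +0.50 V.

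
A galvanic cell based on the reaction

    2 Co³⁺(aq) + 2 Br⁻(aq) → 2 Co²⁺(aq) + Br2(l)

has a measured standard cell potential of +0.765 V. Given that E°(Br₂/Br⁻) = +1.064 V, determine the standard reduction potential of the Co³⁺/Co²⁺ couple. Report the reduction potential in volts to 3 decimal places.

+1.829 V

In the reaction as written the Co³⁺/Co²⁺ couple is reduced (cathode) and Br₂/Br⁻ is oxidized (anode), so E°cell = E°(Co³⁺/Co²⁺) − E°(Br₂/Br⁻).
E°(Co³⁺/Co²⁺) = E°cell + E°(anode) = +0.765 + (+1.064) = +1.829 V.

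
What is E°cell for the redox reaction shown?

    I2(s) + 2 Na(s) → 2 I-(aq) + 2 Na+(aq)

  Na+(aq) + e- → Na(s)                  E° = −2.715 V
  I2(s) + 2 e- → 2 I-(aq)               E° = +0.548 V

I2(s) gains electrons, so the I₂/I⁻ couple is the cathode; the Na⁺/Na couple is the anode.
E°cell = E°(cathode) − E°(anode) = +0.548 − (−2.715) = +3.263 V.

+3.263 V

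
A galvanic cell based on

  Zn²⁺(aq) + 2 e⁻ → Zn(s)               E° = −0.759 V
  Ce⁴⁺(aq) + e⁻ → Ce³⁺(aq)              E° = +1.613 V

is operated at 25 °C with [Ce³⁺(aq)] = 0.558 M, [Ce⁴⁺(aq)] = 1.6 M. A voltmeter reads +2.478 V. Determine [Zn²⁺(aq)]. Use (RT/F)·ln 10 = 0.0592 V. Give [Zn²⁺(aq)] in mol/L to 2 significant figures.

0.0022 M

With Ce⁴⁺/Ce³⁺ at the cathode and Zn²⁺/Zn at the anode, E°cell = +1.613 − (−0.759) = +2.372 V (n = 2).
Rearranging E = E° − (0.0592/n)·log Q gives log Q = 2(+2.372 − (+2.478))/0.0592 = −3.581.
For 2 Ce⁴⁺(aq) + Zn(s) → 2 Ce³⁺(aq) + Zn²⁺(aq), the reaction quotient is Q = ([Ce³⁺(aq)]^2·[Zn²⁺(aq)]) / [Ce⁴⁺(aq)]^2.
Substituting the known concentrations and solving, log [Zn²⁺(aq)] = −2.666 and [Zn²⁺(aq)] = 0.0022 M.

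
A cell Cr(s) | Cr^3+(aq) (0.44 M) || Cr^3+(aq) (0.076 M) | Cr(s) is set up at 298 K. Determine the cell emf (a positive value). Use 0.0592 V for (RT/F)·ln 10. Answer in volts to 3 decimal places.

0.015 V

For a concentration cell E°cell = 0, since both electrodes use the same couple.
The compartment with the higher Cr^3+(aq) concentration (0.44 M) acts as the cathode; ions are reduced there and produced at the dilute (0.076 M) anode.
With n = 3, Ecell = −(0.0592/3)·log([dilute]/[conc]) = −(0.0592/3)·log(0.076/0.44) = +0.015 V.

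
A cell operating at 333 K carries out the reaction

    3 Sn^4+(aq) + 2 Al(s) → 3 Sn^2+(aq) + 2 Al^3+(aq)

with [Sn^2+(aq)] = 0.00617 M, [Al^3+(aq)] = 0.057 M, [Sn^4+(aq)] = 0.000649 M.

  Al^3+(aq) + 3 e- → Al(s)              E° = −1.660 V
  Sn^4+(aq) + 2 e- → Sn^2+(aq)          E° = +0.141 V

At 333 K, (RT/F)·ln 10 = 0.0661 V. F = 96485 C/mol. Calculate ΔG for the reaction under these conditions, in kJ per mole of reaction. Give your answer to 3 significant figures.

−1040 kJ/mol

E°cell = +0.141 − (−1.660) = +1.801 V; the balanced reaction transfers n = 6 electrons.
Q = ([Sn^2+(aq)]^3·[Al^3+(aq)]^2) / [Sn^4+(aq)]^3 = 2.79, so log Q = 0.446 and E = +1.801 − (0.0661/6)(0.446) = +1.7961 V.
Then ΔG = −nFE = −6 × 96485 × +1.7961 J/mol = −1040 kJ/mol.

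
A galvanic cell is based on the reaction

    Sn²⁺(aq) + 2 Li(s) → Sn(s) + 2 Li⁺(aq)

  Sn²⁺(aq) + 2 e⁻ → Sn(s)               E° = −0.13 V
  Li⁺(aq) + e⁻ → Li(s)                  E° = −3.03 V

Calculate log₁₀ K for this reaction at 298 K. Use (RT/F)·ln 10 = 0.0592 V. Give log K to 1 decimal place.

The Sn²⁺/Sn couple is reduced (cathode); E°cell = −0.13 − (−3.03) = +2.90 V with n = 2.
At equilibrium E = 0, so log K = nE°cell / 0.0592 = (2)(+2.90) / 0.0592 = 98.0.

log K = 98.0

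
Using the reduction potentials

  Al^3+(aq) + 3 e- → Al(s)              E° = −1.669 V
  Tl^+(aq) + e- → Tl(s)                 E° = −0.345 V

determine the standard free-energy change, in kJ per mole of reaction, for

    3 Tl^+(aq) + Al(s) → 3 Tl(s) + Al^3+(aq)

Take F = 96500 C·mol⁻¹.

−383 kJ/mol

In the reaction as written Tl^+(aq) is reduced, so the Tl⁺/Tl couple is the cathode and Al³⁺/Al is the anode.
E°cell = −0.345 − (−1.669) = +1.324 V; balancing electrons gives n = 3.
ΔG° = −nFE°cell = −(3)(96500)(+1.324) J/mol = −383 kJ/mol.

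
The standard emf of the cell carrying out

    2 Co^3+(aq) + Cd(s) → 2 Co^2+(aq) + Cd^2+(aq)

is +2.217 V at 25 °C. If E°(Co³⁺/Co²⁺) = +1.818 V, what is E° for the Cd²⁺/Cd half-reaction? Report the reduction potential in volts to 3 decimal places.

In the reaction as written the Co³⁺/Co²⁺ couple is reduced (cathode) and Cd²⁺/Cd is oxidized (anode), so E°cell = E°(Co³⁺/Co²⁺) − E°(Cd²⁺/Cd).
E°(Cd²⁺/Cd) = E°(cathode) − E°cell = +1.818 − (+2.217) = −0.399 V.

−0.399 V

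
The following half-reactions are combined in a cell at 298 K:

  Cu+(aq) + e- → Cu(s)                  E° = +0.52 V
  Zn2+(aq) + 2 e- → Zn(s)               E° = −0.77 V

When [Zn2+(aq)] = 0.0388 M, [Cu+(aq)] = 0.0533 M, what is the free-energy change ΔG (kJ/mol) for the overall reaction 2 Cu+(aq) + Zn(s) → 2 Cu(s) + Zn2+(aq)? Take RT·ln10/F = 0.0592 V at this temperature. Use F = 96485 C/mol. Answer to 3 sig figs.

−242 kJ/mol

The standard cell potential is +0.52 − (−0.77) = +1.29 V, with n = 2 electrons in the balanced equation.
Here Q = [Zn2+(aq)] / [Cu+(aq)]^2 = 13.7 (log Q = 1.135), giving E = +1.29 − (0.0592/2)·(1.135) = +1.2564 V.
Finally ΔG = −nFE = −(2)(96485 C/mol)(+1.2564 V) = −242 kJ/mol.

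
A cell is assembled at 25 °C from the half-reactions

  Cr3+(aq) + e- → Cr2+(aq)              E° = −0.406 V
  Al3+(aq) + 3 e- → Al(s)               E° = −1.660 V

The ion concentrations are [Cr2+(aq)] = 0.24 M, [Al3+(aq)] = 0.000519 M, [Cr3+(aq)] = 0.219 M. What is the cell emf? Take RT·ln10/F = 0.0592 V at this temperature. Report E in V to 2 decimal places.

The Cr³⁺/Cr²⁺ couple has the more positive E°, so it is the cathode; Al³⁺/Al is the anode.
E°cell = −0.406 − (−1.660) = +1.254 V, with n = 3 electrons transferred.
Balancing gives 3 Cr3+(aq) + Al(s) → 3 Cr2+(aq) + Al3+(aq); hence Q = ([Cr2+(aq)]^3·[Al3+(aq)]) / [Cr3+(aq)]^3 = 0.000683 (log Q = −3.166).
By the Nernst equation, E = +1.254 − (0.0592/3)·(−3.166) = +1.32 V.

+1.32 V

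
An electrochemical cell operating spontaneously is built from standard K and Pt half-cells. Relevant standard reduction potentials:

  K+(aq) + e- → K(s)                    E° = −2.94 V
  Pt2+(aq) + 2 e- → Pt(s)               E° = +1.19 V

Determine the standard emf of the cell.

+4.13 V

The Pt²⁺/Pt couple has the higher E°, so Pt ion is reduced (cathode) and K is oxidized (anode).
E°cell = E°(cathode) − E°(anode) = +1.19 − (−2.94) = +4.13 V.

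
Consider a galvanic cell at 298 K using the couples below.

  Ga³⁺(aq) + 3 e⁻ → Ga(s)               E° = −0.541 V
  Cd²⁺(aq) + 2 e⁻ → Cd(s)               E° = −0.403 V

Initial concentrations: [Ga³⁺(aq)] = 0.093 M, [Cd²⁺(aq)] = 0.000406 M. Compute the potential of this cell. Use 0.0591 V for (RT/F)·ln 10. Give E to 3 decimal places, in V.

Since E°(Cd²⁺/Cd) > E°(Ga³⁺/Ga), Cd²⁺/Cd serves as the cathode.
The standard potential is −0.403 − (−0.541) = +0.138 V and the balanced reaction transfers n = 6 electrons.
For the overall reaction 3 Cd²⁺(aq) + 2 Ga(s) → 3 Cd(s) + 2 Ga³⁺(aq), Q = [Ga³⁺(aq)]^2 / [Cd²⁺(aq)]^3 = 1.29×10^8, giving log Q = 8.111.
E = E° − (0.0591/n)·log Q = +0.138 − (0.0591/6)(8.111) = +0.058 V.

+0.058 V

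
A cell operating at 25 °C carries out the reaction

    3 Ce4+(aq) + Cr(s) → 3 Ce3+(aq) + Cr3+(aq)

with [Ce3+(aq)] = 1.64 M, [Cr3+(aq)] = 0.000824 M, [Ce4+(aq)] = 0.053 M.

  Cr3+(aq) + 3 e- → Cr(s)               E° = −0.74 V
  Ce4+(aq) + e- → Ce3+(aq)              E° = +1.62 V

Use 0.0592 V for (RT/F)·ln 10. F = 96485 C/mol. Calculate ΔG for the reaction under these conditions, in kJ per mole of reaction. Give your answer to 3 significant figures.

With Ce⁴⁺/Ce³⁺ reduced at the cathode, E°cell = +1.62 − (−0.74) = +2.36 V and n = 3.
Here Q = ([Ce3+(aq)]^3·[Cr3+(aq)]) / [Ce4+(aq)]^3 = 24.4 (log Q = 1.388), giving E = +2.36 − (0.0592/3)·(1.388) = +2.3326 V.
Then ΔG = −nFE = −3 × 96485 × +2.3326 J/mol = −675 kJ/mol.

−675 kJ/mol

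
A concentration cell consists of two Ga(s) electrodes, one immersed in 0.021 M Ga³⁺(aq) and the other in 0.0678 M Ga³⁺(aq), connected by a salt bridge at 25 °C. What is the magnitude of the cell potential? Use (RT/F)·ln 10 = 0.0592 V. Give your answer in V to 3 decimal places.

0.010 V

For a concentration cell E°cell = 0, since both electrodes use the same couple.
The compartment with the higher Ga³⁺(aq) concentration (0.0678 M) acts as the cathode; ions are reduced there and produced at the dilute (0.021 M) anode.
With n = 3, Ecell = −(0.0592/3)·log([dilute]/[conc]) = −(0.0592/3)·log(0.021/0.0678) = +0.010 V.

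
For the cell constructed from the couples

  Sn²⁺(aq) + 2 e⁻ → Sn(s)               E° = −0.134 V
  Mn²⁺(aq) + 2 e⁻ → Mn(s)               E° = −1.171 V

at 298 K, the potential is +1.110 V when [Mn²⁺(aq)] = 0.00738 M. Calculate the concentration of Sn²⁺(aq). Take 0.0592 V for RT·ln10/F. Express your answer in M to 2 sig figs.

2.2 M

Sn²⁺/Sn is the cathode (higher E°); E°cell = −0.134 − (−1.171) = +1.037 V with n = 2.
Rearranging E = E° − (0.0592/n)·log Q gives log Q = 2(+1.037 − (+1.110))/0.0592 = −2.466.
Balancing electrons gives Sn²⁺(aq) + Mn(s) → Sn(s) + Mn²⁺(aq); thus Q = [Mn²⁺(aq)] / [Sn²⁺(aq)].
Solving for the unknown gives log [Sn²⁺(aq)] = 0.334, so [Sn²⁺(aq)] ≈ 2.2 M.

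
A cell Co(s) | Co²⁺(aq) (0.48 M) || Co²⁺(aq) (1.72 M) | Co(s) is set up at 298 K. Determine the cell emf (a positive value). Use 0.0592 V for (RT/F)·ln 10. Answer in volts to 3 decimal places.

0.016 V

For a concentration cell E°cell = 0, since both electrodes use the same couple.
The compartment with the higher Co²⁺(aq) concentration (1.72 M) acts as the cathode; ions are reduced there and produced at the dilute (0.48 M) anode.
With n = 2, Ecell = −(0.0592/2)·log([dilute]/[conc]) = −(0.0592/2)·log(0.48/1.72) = +0.016 V.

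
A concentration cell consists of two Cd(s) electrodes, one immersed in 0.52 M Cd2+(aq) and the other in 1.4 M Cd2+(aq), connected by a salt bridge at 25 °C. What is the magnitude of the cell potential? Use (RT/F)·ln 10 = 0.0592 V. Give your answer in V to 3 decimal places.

For a concentration cell E°cell = 0, since both electrodes use the same couple.
The compartment with the higher Cd2+(aq) concentration (1.4 M) acts as the cathode; ions are reduced there and produced at the dilute (0.52 M) anode.
With n = 2, Ecell = −(0.0592/2)·log([dilute]/[conc]) = −(0.0592/2)·log(0.52/1.4) = +0.013 V.

0.013 V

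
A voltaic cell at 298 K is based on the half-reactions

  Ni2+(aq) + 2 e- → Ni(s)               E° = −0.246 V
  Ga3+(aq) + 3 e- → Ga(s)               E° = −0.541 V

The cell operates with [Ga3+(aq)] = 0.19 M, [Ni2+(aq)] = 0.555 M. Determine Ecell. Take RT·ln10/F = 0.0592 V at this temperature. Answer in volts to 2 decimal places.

Ni²⁺/Ni is reduced (cathode, E° = −0.246 V) and Ga³⁺/Ga is oxidized (anode).
E°cell = −0.246 − (−0.541) = +0.295 V, with n = 6 electrons transferred.
Balancing gives 3 Ni2+(aq) + 2 Ga(s) → 3 Ni(s) + 2 Ga3+(aq); hence Q = [Ga3+(aq)]^2 / [Ni2+(aq)]^3 = 0.211 (log Q = −0.675).
E = E° − (0.0592/n)·log Q = +0.295 − (0.0592/6)(−0.675) = +0.30 V.

+0.30 V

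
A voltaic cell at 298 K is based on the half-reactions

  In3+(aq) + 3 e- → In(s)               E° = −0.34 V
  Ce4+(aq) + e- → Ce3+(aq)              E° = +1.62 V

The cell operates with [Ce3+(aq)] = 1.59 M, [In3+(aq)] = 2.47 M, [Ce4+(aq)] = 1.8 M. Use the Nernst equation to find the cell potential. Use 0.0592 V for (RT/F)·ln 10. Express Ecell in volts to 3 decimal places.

+1.955 V

Ce⁴⁺/Ce³⁺ is reduced (cathode, E° = +1.62 V) and In³⁺/In is oxidized (anode).
The standard potential is +1.62 − (−0.34) = +1.96 V and the balanced reaction transfers n = 3 electrons.
The balanced reaction is 3 Ce4+(aq) + In(s) → 3 Ce3+(aq) + In3+(aq), so Q = ([Ce3+(aq)]^3·[In3+(aq)]) / [Ce4+(aq)]^3 = 1.7 and log Q = 0.231.
E = E° − (0.0592/n)·log Q = +1.96 − (0.0592/3)(0.231) = +1.955 V.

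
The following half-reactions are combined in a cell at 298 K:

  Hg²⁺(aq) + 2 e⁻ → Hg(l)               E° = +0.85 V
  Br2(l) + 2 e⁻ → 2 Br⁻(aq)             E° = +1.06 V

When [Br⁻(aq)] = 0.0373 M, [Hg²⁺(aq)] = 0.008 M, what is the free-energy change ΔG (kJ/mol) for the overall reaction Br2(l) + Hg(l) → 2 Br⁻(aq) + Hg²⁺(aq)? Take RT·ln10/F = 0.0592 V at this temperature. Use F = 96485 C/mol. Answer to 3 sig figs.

−68.8 kJ/mol

The standard cell potential is +1.06 − (+0.85) = +0.21 V, with n = 2 electrons in the balanced equation.
The reaction quotient is [Br⁻(aq)]^2·[Hg²⁺(aq)] = 1.11×10^−5; by Nernst, E = +0.21 − (0.0592/2)(−4.953) = +0.3566 V.
Finally ΔG = −nFE = −(2)(96485 C/mol)(+0.3566 V) = −68.8 kJ/mol.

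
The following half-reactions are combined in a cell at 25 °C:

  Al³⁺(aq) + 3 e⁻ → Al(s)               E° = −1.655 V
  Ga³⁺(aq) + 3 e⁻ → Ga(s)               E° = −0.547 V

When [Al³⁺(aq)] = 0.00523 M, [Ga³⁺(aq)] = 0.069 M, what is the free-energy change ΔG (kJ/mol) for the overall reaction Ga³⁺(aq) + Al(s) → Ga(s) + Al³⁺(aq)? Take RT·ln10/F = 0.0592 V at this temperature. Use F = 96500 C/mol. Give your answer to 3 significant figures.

−327 kJ/mol

E°cell = −0.547 − (−1.655) = +1.108 V; the balanced reaction transfers n = 3 electrons.
The reaction quotient is [Al³⁺(aq)] / [Ga³⁺(aq)] = 0.0758; by Nernst, E = +1.108 − (0.0592/3)(−1.120) = +1.1301 V.
ΔG = −nFE = −(3)(96500)(+1.1301) J/mol = −327 kJ/mol.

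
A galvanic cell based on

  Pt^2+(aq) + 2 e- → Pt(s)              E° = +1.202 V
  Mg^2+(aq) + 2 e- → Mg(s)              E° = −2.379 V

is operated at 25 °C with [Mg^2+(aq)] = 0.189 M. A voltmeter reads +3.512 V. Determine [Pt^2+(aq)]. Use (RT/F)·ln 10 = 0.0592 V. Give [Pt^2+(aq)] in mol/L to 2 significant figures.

0.00088 M

With Pt²⁺/Pt at the cathode and Mg²⁺/Mg at the anode, E°cell = +1.202 − (−2.379) = +3.581 V (n = 2).
Rearranging E = E° − (0.0592/n)·log Q gives log Q = 2(+3.581 − (+3.512))/0.0592 = 2.331.
The balanced reaction is Pt^2+(aq) + Mg(s) → Pt(s) + Mg^2+(aq), so Q = [Mg^2+(aq)] / [Pt^2+(aq)].
Substituting the known concentrations and solving, log [Pt^2+(aq)] = −3.055 and [Pt^2+(aq)] = 0.00088 M.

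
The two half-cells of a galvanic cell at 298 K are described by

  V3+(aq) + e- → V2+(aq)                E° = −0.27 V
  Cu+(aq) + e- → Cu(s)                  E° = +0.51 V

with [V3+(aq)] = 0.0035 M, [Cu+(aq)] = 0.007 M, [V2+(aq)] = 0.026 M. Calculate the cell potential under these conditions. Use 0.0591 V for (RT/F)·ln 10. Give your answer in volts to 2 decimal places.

Cu⁺/Cu is reduced (cathode, E° = +0.51 V) and V³⁺/V²⁺ is oxidized (anode).
E°cell = E°cat − E°an = +0.51 − (−0.27) = +0.78 V; n = 1.
The balanced reaction is Cu+(aq) + V2+(aq) → Cu(s) + V3+(aq), so Q = [V3+(aq)] / ([Cu+(aq)]·[V2+(aq)]) = 19.2 and log Q = 1.284.
By the Nernst equation, E = +0.78 − (0.0591/1)·(1.284) = +0.70 V.

+0.70 V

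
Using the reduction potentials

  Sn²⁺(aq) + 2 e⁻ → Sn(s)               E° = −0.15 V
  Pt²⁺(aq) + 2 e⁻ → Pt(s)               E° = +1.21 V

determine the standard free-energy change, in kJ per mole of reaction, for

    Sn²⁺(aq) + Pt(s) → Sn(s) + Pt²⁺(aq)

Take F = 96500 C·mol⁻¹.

+262 kJ/mol

In the reaction as written Sn²⁺(aq) is reduced, so the Sn²⁺/Sn couple is the cathode and Pt²⁺/Pt is the anode.
E°cell = −0.15 − (+1.21) = −1.36 V; balancing electrons gives n = 2.
ΔG° = −nFE°cell = −(2)(96500)(−1.36) J/mol = +262 kJ/mol.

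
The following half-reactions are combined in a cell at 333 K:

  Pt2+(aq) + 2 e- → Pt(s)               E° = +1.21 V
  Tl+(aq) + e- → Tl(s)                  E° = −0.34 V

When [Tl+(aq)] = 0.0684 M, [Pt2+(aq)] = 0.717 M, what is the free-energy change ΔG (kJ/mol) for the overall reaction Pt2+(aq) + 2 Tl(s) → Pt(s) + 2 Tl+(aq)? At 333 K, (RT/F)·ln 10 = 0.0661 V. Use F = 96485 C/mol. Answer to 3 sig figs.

With Pt²⁺/Pt reduced at the cathode, E°cell = +1.21 − (−0.34) = +1.55 V and n = 2.
The reaction quotient is [Tl+(aq)]^2 / [Pt2+(aq)] = 0.00653; by Nernst, E = +1.55 − (0.0661/2)(−2.185) = +1.6222 V.
ΔG = −nFE = −(2)(96485)(+1.6222) J/mol = −313 kJ/mol.

−313 kJ/mol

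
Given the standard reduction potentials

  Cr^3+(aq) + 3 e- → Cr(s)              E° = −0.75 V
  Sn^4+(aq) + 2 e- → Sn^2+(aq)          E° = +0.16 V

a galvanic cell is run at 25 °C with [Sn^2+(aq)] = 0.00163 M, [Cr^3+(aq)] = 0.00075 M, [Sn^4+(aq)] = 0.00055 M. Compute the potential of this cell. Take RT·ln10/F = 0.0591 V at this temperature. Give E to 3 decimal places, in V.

Since E°(Sn⁴⁺/Sn²⁺) > E°(Cr³⁺/Cr), Sn⁴⁺/Sn²⁺ serves as the cathode.
E°cell = E°cat − E°an = +0.16 − (−0.75) = +0.91 V; n = 6.
Balancing gives 3 Sn^4+(aq) + 2 Cr(s) → 3 Sn^2+(aq) + 2 Cr^3+(aq); hence Q = ([Sn^2+(aq)]^3·[Cr^3+(aq)]^2) / [Sn^4+(aq)]^3 = 1.46×10^−5 (log Q = −4.834).
Applying E = E° − (RT ln10/nF)·log Q gives +0.91 − (0.0591/6)(−4.834) = +0.958 V.

+0.958 V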